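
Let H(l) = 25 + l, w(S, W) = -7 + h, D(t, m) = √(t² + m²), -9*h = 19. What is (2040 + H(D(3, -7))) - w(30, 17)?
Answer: 18667/9 + √58 ≈ 2081.7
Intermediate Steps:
h = -19/9 (h = -⅑*19 = -19/9 ≈ -2.1111)
D(t, m) = √(m² + t²)
w(S, W) = -82/9 (w(S, W) = -7 - 19/9 = -82/9)
(2040 + H(D(3, -7))) - w(30, 17) = (2040 + (25 + √((-7)² + 3²))) - 1*(-82/9) = (2040 + (25 + √(49 + 9))) + 82/9 = (2040 + (25 + √58)) + 82/9 = (2065 + √58) + 82/9 = 18667/9 + √58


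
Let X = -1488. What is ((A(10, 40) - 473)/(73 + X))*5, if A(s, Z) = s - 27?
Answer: 490/283 ≈ 1.7314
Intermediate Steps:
A(s, Z) = -27 + s
((A(10, 40) - 473)/(73 + X))*5 = (((-27 + 10) - 473)/(73 - 1488))*5 = ((-17 - 473)/(-1415))*5 = -490*(-1/1415)*5 = (98/283)*5 = 490/283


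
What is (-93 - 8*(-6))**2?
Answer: 2025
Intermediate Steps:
(-93 - 8*(-6))**2 = (-93 + 48)**2 = (-45)**2 = 2025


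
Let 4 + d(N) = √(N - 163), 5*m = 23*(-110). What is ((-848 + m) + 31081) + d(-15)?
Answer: 29723 + I*√178 ≈ 29723.0 + 13.342*I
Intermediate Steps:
m = -506 (m = (23*(-110))/5 = (⅕)*(-2530) = -506)
d(N) = -4 + √(-163 + N) (d(N) = -4 + √(N - 163) = -4 + √(-163 + N))
((-848 + m) + 31081) + d(-15) = ((-848 - 506) + 31081) + (-4 + √(-163 - 15)) = (-1354 + 31081) + (-4 + √(-178)) = 29727 + (-4 + I*√178) = 29723 + I*√178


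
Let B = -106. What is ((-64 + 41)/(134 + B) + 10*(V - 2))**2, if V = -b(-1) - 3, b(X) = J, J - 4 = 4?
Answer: 13417569/784 ≈ 17114.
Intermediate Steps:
J = 8 (J = 4 + 4 = 8)
b(X) = 8
V = -11 (V = -1*8 - 3 = -8 - 3 = -11)
((-64 + 41)/(134 + B) + 10*(V - 2))**2 = ((-64 + 41)/(134 - 106) + 10*(-11 - 2))**2 = (-23/28 + 10*(-13))**2 = (-23*1/28 - 130)**2 = (-23/28 - 130)**2 = (-3663/28)**2 = 13417569/784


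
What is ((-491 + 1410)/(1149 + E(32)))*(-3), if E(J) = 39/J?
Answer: -29408/12269 ≈ -2.3969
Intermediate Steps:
((-491 + 1410)/(1149 + E(32)))*(-3) = ((-491 + 1410)/(1149 + 39/32))*(-3) = (919/(1149 + 39*(1/32)))*(-3) = (919/(1149 + 39/32))*(-3) = (919/(36807/32))*(-3) = (919*(32/36807))*(-3) = (29408/36807)*(-3) = -29408/12269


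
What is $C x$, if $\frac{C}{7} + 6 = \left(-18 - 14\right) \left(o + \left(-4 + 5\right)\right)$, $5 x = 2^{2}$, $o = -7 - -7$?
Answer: $- \frac{1064}{5} \approx -212.8$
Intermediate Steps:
$o = 0$ ($o = -7 + 7 = 0$)
$x = \frac{4}{5}$ ($x = \frac{2^{2}}{5} = \frac{1}{5} \cdot 4 = \frac{4}{5} \approx 0.8$)
$C = -266$ ($C = -42 + 7 \left(-18 - 14\right) \left(0 + \left(-4 + 5\right)\right) = -42 + 7 \left(- 32 \left(0 + 1\right)\right) = -42 + 7 \left(\left(-32\right) 1\right) = -42 + 7 \left(-32\right) = -42 - 224 = -266$)
$C x = \left(-266\right) \frac{4}{5} = - \frac{1064}{5}$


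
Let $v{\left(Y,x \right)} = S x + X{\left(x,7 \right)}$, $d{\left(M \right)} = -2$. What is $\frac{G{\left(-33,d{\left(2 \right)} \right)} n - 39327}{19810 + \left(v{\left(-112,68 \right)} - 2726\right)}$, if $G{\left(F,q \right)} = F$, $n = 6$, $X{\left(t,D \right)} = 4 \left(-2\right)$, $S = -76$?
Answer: $- \frac{39525}{11908} \approx -3.3192$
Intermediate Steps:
$X{\left(t,D \right)} = -8$
$v{\left(Y,x \right)} = -8 - 76 x$ ($v{\left(Y,x \right)} = - 76 x - 8 = -8 - 76 x$)
$\frac{G{\left(-33,d{\left(2 \right)} \right)} n - 39327}{19810 + \left(v{\left(-112,68 \right)} - 2726\right)} = \frac{\left(-33\right) 6 - 39327}{19810 - 7902} = \frac{-198 - 39327}{19810 - 7902} = - \frac{39525}{19810 - 7902} = - \frac{39525}{11908}$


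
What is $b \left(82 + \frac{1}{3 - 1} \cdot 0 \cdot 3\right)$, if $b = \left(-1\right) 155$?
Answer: $-12710$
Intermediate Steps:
$b = -155$
$b \left(82 + \frac{1}{3 - 1} \cdot 0 \cdot 3\right) = - 155 \left(82 + \frac{1}{3 - 1} \cdot 0 \cdot 3\right) = - 155 \left(82 + \frac{1}{2} \cdot 0 \cdot 3\right) = - 155 \left(82 + 0 \cdot 3\right) = - 155 \left(82 + 0\right) = \left(-155\right) 82 = -12710$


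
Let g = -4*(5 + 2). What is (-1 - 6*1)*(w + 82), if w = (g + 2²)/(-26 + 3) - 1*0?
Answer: -13370/23 ≈ -581.30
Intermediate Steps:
g = -28 (g = -4*7 = -28)
w = 24/23 (w = (-28 + 2²)/(-26 + 3) - 1*0 = (-28 + 4)/(-23) + 0 = -24*(-1/23) + 0 = 24/23 + 0 = 24/23 ≈ 1.0435)
(-1 - 6*1)*(w + 82) = (-1 - 6*1)*(24/23 + 82) = (-1 - 6)*(1910/23) = -7*1910/23 = -13370/23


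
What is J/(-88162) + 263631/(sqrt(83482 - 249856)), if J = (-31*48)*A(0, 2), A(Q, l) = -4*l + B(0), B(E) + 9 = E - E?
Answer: -744/2593 - 87877*I*sqrt(2054)/6162 ≈ -0.28693 - 646.33*I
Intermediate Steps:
B(E) = -9 (B(E) = -9 + (E - E) = -9 + 0 = -9)
A(Q, l) = -9 - 4*l (A(Q, l) = -4*l - 9 = -9 - 4*l)
J = 25296 (J = (-31*48)*(-9 - 4*2) = -1488*(-9 - 8) = -1488*(-17) = 25296)
J/(-88162) + 263631/(sqrt(83482 - 249856)) = 25296/(-88162) + 263631/(sqrt(83482 - 249856)) = 25296*(-1/88162) + 263631/(sqrt(-166374)) = -744/2593 + 263631/((9*I*sqrt(2054))) = -744/2593 + 263631*(-I*sqrt(2054)/18486) = -744/2593 - 87877*I*sqrt(2054)/6162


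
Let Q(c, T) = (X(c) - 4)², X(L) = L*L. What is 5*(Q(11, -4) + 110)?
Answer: 68995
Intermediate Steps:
X(L) = L²
Q(c, T) = (-4 + c²)² (Q(c, T) = (c² - 4)² = (-4 + c²)²)
5*(Q(11, -4) + 110) = 5*((-4 + 11²)² + 110) = 5*((-4 + 121)² + 110) = 5*(117² + 110) = 5*(13689 + 110) = 5*13799 = 68995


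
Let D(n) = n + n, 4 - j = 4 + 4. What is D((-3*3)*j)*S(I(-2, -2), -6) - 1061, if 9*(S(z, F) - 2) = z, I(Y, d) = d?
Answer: -933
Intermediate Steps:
j = -4 (j = 4 - (4 + 4) = 4 - 1*8 = 4 - 8 = -4)
S(z, F) = 2 + z/9
D(n) = 2*n
D((-3*3)*j)*S(I(-2, -2), -6) - 1061 = (2*(-3*3*(-4)))*(2 + (1/9)*(-2)) - 1061 = (2*(-9*(-4)))*(2 - 2/9) - 1061 = (2*36)*(16/9) - 1061 = 72*(16/9) - 1061 = 128 - 1061 = -933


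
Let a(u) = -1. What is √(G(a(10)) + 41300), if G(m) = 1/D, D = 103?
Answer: √438151803/103 ≈ 203.22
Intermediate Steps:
G(m) = 1/103
√(G(a(10)) + 41300) = √(1/103 + 41300) = √(4253901/103) = √438151803/103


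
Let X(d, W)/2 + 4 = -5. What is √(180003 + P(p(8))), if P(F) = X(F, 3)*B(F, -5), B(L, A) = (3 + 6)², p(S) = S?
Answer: √178545 ≈ 422.55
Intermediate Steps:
X(d, W) = -18 (X(d, W) = -8 + 2*(-5) = -8 - 10 = -18)
B(L, A) = 81 (B(L, A) = 9² = 81)
P(F) = -1458 (P(F) = -18*81 = -1458)
√(180003 + P(p(8))) = √(180003 - 1458) = √178545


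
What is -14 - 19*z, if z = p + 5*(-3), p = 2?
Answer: 233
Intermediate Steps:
z = -13 (z = 2 + 5*(-3) = 2 - 15 = -13)
-14 - 19*z = -14 - 19*(-13) = -14 + 247 = 233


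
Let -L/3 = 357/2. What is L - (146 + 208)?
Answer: -1779/2 ≈ -889.50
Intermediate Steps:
L = -1071/2 ≈ -535.50
L - (146 + 208) = -1071/2 - (146 + 208) = -1071/2 - 1*354 = -1071/2 - 354 = -1779/2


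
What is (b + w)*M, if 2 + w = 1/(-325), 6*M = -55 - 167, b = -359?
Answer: 4341062/325 ≈ 13357.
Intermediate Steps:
M = -37 (M = (-55 - 167)/6 = (⅙)*(-222) = -37)
w = -651/325 (w = -2 + 1/(-325) = -2 - 1/325 = -651/325 ≈ -2.0031)
(b + w)*M = (-359 - 651/325)*(-37) = -117326/325*(-37) = 4341062/325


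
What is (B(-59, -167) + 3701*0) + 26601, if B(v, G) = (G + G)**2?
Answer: 138157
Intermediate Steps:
B(v, G) = 4*G**2 (B(v, G) = (2*G)**2 = 4*G**2)
(B(-59, -167) + 3701*0) + 26601 = (4*(-167)**2 + 3701*0) + 26601 = (4*27889 + 0) + 26601 = (111556 + 0) + 26601 = 111556 + 26601 = 138157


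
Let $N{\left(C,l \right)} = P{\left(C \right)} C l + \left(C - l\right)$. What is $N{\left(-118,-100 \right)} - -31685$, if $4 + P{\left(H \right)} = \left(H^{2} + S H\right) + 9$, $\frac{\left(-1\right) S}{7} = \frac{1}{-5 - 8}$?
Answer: $\frac{2127373471}{13} \approx 1.6364 \cdot 10^{8}$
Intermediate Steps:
$S = \frac{7}{13}$ ($S = - \frac{7}{-5 - 8} = - \frac{7}{-13} = \left(-7\right) \left(- \frac{1}{13}\right) = \frac{7}{13} \approx 0.53846$)
$P{\left(H \right)} = 5 + H^{2} + \frac{7 H}{13}$ ($P{\left(H \right)} = -4 + \left(\left(H^{2} + \frac{7 H}{13}\right) + 9\right) = -4 + \left(9 + H^{2} + \frac{7 H}{13}\right) = 5 + H^{2} + \frac{7 H}{13}$)
$N{\left(C,l \right)} = C - l + C l \left(5 + C^{2} + \frac{7 C}{13}\right)$ ($N{\left(C,l \right)} = \left(5 + C^{2} + \frac{7 C}{13}\right) C l + \left(C - l\right) = C \left(5 + C^{2} + \frac{7 C}{13}\right) l + \left(C - l\right) = C l \left(5 + C^{2} + \frac{7 C}{13}\right) + \left(C - l\right) = C - l + C l \left(5 + C^{2} + \frac{7 C}{13}\right)$)
$N{\left(-118,-100 \right)} - -31685 = \left(-118 - -100 + \frac{1}{13} \left(-118\right) \left(-100\right) \left(65 + 7 \left(-118\right) + 13 \left(-118\right)^{2}\right)\right) - -31685 = \left(-118 + 100 + \frac{1}{13} \left(-118\right) \left(-100\right) \left(65 - 826 + 13 \cdot 13924\right)\right) + 31685 = \left(-118 + 100 + \frac{1}{13} \left(-118\right) \left(-100\right) \left(65 - 826 + 181012\right)\right) + 31685 = \left(-118 + 100 + \frac{1}{13} \left(-118\right) \left(-100\right) 180251\right) + 31685 = \left(-118 + 100 + \frac{2126961800}{13}\right) + 31685 = \frac{2126961566}{13} + 31685 = \frac{2127373471}{13}$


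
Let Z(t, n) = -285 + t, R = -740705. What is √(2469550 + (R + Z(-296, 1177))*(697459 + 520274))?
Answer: 4*I*√56417872193 ≈ 9.501e+5*I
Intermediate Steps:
√(2469550 + (R + Z(-296, 1177))*(697459 + 520274)) = √(2469550 + (-740705 + (-285 - 296))*(697459 + 520274)) = √(2469550 + (-740705 - 581)*1217733) = √(2469550 - 741286*1217733) = √(2469550 - 902688424638) = √(-902685955088) = 4*I*√56417872193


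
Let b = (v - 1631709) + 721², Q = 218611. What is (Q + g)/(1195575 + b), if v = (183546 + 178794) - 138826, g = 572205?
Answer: 790816/307221 ≈ 2.5741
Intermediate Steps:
v = 223514 (v = 362340 - 138826 = 223514)
b = -888354 (b = (223514 - 1631709) + 721² = -1408195 + 519841 = -888354)
(Q + g)/(1195575 + b) = (218611 + 572205)/(1195575 - 888354) = 790816/307221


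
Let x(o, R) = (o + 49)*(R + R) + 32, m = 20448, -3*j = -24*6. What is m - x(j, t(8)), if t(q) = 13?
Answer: 17894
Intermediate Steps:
j = 48 (j = -(-8)*6 = -1/3*(-144) = 48)
x(o, R) = 32 + 2*R*(49 + o) (x(o, R) = (49 + o)*(2*R) + 32 = 2*R*(49 + o) + 32 = 32 + 2*R*(49 + o))
m - x(j, t(8)) = 20448 - (32 + 98*13 + 2*13*48) = 20448 - (32 + 1274 + 1248) = 20448 - 1*2554 = 20448 - 2554 = 17894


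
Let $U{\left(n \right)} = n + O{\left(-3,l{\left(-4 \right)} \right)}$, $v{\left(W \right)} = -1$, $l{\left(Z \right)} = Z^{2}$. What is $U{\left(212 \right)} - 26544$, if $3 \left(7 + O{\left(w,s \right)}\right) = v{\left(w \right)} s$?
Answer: $- \frac{79033}{3} \approx -26344.0$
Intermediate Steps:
$O{\left(w,s \right)} = -7 - \frac{s}{3}$ ($O{\left(w,s \right)} = -7 + \frac{\left(-1\right) s}{3} = -7 - \frac{s}{3}$)
$U{\left(n \right)} = - \frac{37}{3} + n$ ($U{\left(n \right)} = n - \left(7 + \frac{\left(-4\right)^{2}}{3}\right) = n - \frac{37}{3} = - \frac{37}{3} + n$)
$U{\left(212 \right)} - 26544 = \left(- \frac{37}{3} + 212\right) - 26544 = \frac{599}{3} - 26544 = - \frac{79033}{3}$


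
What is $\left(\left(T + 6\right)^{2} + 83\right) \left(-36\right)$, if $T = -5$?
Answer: $-3024$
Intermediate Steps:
$\left(\left(T + 6\right)^{2} + 83\right) \left(-36\right) = \left(\left(-5 + 6\right)^{2} + 83\right) \left(-36\right) = \left(1^{2} + 83\right) \left(-36\right) = \left(1 + 83\right) \left(-36\right) = 84 \left(-36\right) = -3024$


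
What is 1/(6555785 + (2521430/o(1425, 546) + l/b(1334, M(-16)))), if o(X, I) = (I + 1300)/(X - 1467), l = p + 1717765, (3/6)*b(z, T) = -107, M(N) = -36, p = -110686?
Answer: 197522/1282097124433 ≈ 1.5406e-7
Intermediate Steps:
b(z, T) = -214 (b(z, T) = 2*(-107) = -214)
l = 1607079 (l = -110686 + 1717765 = 1607079)
o(X, I) = (1300 + I)/(-1467 + X)
1/(6555785 + (2521430/o(1425, 546) + l/b(1334, M(-16)))) = 1/(6555785 + (2521430/(((1300 + 546)/(-1467 + 1425))) + 1607079/(-214))) = 1/(6555785 + (2521430/((1846/(-42))) + 1607079*(-1/214))) = 1/(6555785 + (2521430/((-1/42*1846)) - 1607079/214)) = 1/(6555785 + (2521430/(-923/21) - 1607079/214)) = 1/(6555785 + (2521430*(-21/923) - 1607079/214)) = 1/(6555785 + (-52950030/923 - 1607079/214)) = 1/(6555785 - 12814640337/197522) = 1/(1282097124433/197522) = 197522/1282097124433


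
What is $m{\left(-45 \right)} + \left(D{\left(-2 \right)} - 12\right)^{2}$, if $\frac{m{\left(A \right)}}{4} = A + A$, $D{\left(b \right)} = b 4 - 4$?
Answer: $216$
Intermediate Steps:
$D{\left(b \right)} = -4 + 4 b$ ($D{\left(b \right)} = 4 b - 4 = -4 + 4 b$)
$m{\left(A \right)} = 8 A$ ($m{\left(A \right)} = 4 \left(A + A\right) = 4 \cdot 2 A = 8 A$)
$m{\left(-45 \right)} + \left(D{\left(-2 \right)} - 12\right)^{2} = 8 \left(-45\right) + \left(\left(-4 + 4 \left(-2\right)\right) - 12\right)^{2} = -360 + \left(\left(-4 - 8\right) - 12\right)^{2} = -360 + \left(-12 - 12\right)^{2} = -360 + \left(-24\right)^{2} = -360 + 576 = 216$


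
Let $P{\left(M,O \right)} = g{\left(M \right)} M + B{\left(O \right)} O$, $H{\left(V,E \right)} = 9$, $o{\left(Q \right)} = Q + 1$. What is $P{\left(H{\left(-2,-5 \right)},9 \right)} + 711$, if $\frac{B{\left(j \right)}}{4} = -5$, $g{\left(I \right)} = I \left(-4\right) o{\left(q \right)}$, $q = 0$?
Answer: $207$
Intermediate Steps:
$o{\left(Q \right)} = 1 + Q$
$g{\left(I \right)} = - 4 I$ ($g{\left(I \right)} = I \left(-4\right) \left(1 + 0\right) = - 4 I 1 = - 4 I$)
$B{\left(j \right)} = -20$ ($B{\left(j \right)} = 4 \left(-5\right) = -20$)
$P{\left(M,O \right)} = - 20 O - 4 M^{2}$ ($P{\left(M,O \right)} = - 4 M M - 20 O = - 4 M^{2} - 20 O = - 20 O - 4 M^{2}$)
$P{\left(H{\left(-2,-5 \right)},9 \right)} + 711 = \left(\left(-20\right) 9 - 4 \cdot 9^{2}\right) + 711 = \left(-180 - 324\right) + 711 = -504 + 711 = 207$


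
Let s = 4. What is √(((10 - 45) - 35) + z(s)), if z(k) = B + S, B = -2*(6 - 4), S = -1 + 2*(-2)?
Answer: I*√79 ≈ 8.8882*I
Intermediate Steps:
S = -5 (S = -1 - 4 = -5)
B = -4 (B = -2*2 = -4)
z(k) = -9 (z(k) = -4 - 5 = -9)
√(((10 - 45) - 35) + z(s)) = √(((10 - 45) - 35) - 9) = √((-35 - 35) - 9) = √(-70 - 9) = √(-79) = I*√79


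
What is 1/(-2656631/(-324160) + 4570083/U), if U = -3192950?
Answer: 103502667200/700105184617 ≈ 0.14784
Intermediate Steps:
1/(-2656631/(-324160) + 4570083/U) = 1/(-2656631/(-324160) + 4570083/(-3192950)) = 1/(-2656631*(-1/324160) + 4570083*(-1/3192950)) = 1/(2656631/324160 - 4570083/3192950) = 1/(700105184617/103502667200) = 103502667200/700105184617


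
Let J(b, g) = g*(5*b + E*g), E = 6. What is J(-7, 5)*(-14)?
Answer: 350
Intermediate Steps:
J(b, g) = g*(5*b + 6*g)
J(-7, 5)*(-14) = (5*(5*(-7) + 6*5))*(-14) = (5*(-35 + 30))*(-14) = (5*(-5))*(-14) = -25*(-14) = 350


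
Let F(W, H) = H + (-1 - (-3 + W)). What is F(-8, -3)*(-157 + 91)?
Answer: -462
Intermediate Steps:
F(W, H) = 2 + H - W (F(W, H) = H + (-1 + (3 - W)) = H + (2 - W) = 2 + H - W)
F(-8, -3)*(-157 + 91) = (2 - 3 - 1*(-8))*(-157 + 91) = (2 - 3 + 8)*(-66) = 7*(-66) = -462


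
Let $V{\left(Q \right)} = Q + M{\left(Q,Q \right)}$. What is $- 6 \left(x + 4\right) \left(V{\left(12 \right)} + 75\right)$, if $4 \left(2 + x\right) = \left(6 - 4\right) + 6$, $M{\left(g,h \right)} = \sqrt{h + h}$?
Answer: $-2088 - 48 \sqrt{6} \approx -2205.6$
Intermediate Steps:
$M{\left(g,h \right)} = \sqrt{2} \sqrt{h}$ ($M{\left(g,h \right)} = \sqrt{2 h} = \sqrt{2} \sqrt{h}$)
$x = 0$ ($x = -2 + \frac{\left(6 - 4\right) + 6}{4} = -2 + \frac{2 + 6}{4} = -2 + \frac{1}{4} \cdot 8 = -2 + 2 = 0$)
$V{\left(Q \right)} = Q + \sqrt{2} \sqrt{Q}$
$- 6 \left(x + 4\right) \left(V{\left(12 \right)} + 75\right) = - 6 \left(0 + 4\right) \left(\left(12 + \sqrt{2} \sqrt{12}\right) + 75\right) = \left(-6\right) 4 \left(\left(12 + \sqrt{2} \cdot 2 \sqrt{3}\right) + 75\right) = - 24 \left(\left(12 + 2 \sqrt{6}\right) + 75\right) = - 24 \left(87 + 2 \sqrt{6}\right) = -2088 - 48 \sqrt{6}$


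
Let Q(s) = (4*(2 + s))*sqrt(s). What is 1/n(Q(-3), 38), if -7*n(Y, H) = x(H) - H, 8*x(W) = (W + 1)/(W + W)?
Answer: 608/3295 ≈ 0.18452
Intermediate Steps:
x(W) = (1 + W)/(16*W) (x(W) = ((W + 1)/(W + W))/8 = ((1 + W)/((2*W)))/8 = ((1 + W)*(1/(2*W)))/8 = ((1 + W)/(2*W))/8 = (1 + W)/(16*W))
Q(s) = sqrt(s)*(8 + 4*s) (Q(s) = (8 + 4*s)*sqrt(s) = sqrt(s)*(8 + 4*s))
n(Y, H) = H/7 - (1 + H)/(112*H) (n(Y, H) = -((1 + H)/(16*H) - H)/7 = -(-H + (1 + H)/(16*H))/7 = H/7 - (1 + H)/(112*H))
1/n(Q(-3), 38) = 1/((1/112)*(-1 - 1*38 + 16*38**2)/38) = 1/((1/112)*(1/38)*(-1 - 38 + 16*1444)) = 1/((1/112)*(1/38)*(-1 - 38 + 23104)) = 1/((1/112)*(1/38)*23065) = 1/(3295/608) = 608/3295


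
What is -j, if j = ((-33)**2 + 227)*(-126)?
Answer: 165816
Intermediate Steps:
j = -165816 (j = (1089 + 227)*(-126) = 1316*(-126) = -165816)
-j = -1*(-165816) = 165816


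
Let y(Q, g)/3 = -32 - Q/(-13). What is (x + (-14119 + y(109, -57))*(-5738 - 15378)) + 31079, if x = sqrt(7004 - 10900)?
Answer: 3895630315/13 + 2*I*sqrt(974) ≈ 2.9966e+8 + 62.418*I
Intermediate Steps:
y(Q, g) = -96 + 3*Q/13 (y(Q, g) = 3*(-32 - Q/(-13)) = 3*(-32 - Q*(-1)/13) = 3*(-32 - (-1)*Q/13) = 3*(-32 + Q/13) = -96 + 3*Q/13)
x = 2*I*sqrt(974) (x = sqrt(-3896) = 2*I*sqrt(974) ≈ 62.418*I)
(x + (-14119 + y(109, -57))*(-5738 - 15378)) + 31079 = (2*I*sqrt(974) + (-14119 + (-96 + (3/13)*109))*(-5738 - 15378)) + 31079 = (2*I*sqrt(974) + (-14119 + (-96 + 327/13))*(-21116)) + 31079 = (2*I*sqrt(974) + (-14119 - 921/13)*(-21116)) + 31079 = (2*I*sqrt(974) - 184468/13*(-21116)) + 31079 = (2*I*sqrt(974) + 3895226288/13) + 31079 = (3895226288/13 + 2*I*sqrt(974)) + 31079 = 3895630315/13 + 2*I*sqrt(974)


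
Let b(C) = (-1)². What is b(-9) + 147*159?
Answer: 23374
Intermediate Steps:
b(C) = 1
b(-9) + 147*159 = 1 + 147*159 = 1 + 23373 = 23374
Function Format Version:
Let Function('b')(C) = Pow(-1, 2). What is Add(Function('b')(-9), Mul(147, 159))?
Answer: 23374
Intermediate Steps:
Function('b')(C) = 1
Add(Function('b')(-9), Mul(147, 159)) = Add(1, Mul(147, 159)) = Add(1, 23373) = 23374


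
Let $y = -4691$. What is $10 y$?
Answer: $-46910$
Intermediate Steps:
$10 y = 10 \left(-4691\right) = -46910$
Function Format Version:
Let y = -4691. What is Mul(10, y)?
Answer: -46910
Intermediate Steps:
Mul(10, y) = Mul(10, -4691) = -46910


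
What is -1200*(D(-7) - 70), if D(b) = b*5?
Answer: 126000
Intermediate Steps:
D(b) = 5*b
-1200*(D(-7) - 70) = -1200*(5*(-7) - 70) = -1200*(-35 - 70) = -1200*(-105) = -60*(-2100) = 126000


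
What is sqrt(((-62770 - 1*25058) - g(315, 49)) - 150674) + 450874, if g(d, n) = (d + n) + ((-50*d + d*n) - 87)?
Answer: 450874 + 72*I*sqrt(46) ≈ 4.5087e+5 + 488.33*I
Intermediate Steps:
g(d, n) = -87 + n - 49*d + d*n (g(d, n) = (d + n) + (-87 - 50*d + d*n) = -87 + n - 49*d + d*n)
sqrt(((-62770 - 1*25058) - g(315, 49)) - 150674) + 450874 = sqrt(((-62770 - 1*25058) - (-87 + 49 - 49*315 + 315*49)) - 150674) + 450874 = sqrt(((-62770 - 25058) - (-87 + 49 - 15435 + 15435)) - 150674) + 450874 = sqrt((-87828 - 1*(-38)) - 150674) + 450874 = sqrt((-87828 + 38) - 150674) + 450874 = sqrt(-87790 - 150674) + 450874 = sqrt(-238464) + 450874 = 72*I*sqrt(46) + 450874 = 450874 + 72*I*sqrt(46)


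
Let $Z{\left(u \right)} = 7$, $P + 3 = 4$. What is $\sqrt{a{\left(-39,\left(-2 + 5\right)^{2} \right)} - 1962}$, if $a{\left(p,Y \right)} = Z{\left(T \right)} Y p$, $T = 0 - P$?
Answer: $3 i \sqrt{491} \approx 66.476 i$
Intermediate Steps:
$P = 1$ ($P = -3 + 4 = 1$)
$T = -1$ ($T = 0 - 1 = -1$)
$a{\left(p,Y \right)} = 7 Y p$
$\sqrt{a{\left(-39,\left(-2 + 5\right)^{2} \right)} - 1962} = \sqrt{7 \left(-2 + 5\right)^{2} \left(-39\right) - 1962} = \sqrt{7 \cdot 3^{2} \left(-39\right) - 1962} = \sqrt{7 \cdot 9 \left(-39\right) - 1962} = \sqrt{-2457 - 1962} = \sqrt{-4419} = 3 i \sqrt{491}$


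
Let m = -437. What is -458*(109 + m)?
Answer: 150224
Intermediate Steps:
-458*(109 + m) = -458*(109 - 437) = -458*(-328) = 150224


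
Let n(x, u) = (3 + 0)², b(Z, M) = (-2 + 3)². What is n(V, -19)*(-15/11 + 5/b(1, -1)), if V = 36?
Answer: 360/11 ≈ 32.727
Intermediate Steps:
b(Z, M) = 1 (b(Z, M) = 1² = 1)
n(x, u) = 9 (n(x, u) = 3² = 9)
n(V, -19)*(-15/11 + 5/b(1, -1)) = 9*(-15/11 + 5/1) = 9*(-15*1/11 + 5*1) = 9*(-15/11 + 5) = 9*(40/11) = 360/11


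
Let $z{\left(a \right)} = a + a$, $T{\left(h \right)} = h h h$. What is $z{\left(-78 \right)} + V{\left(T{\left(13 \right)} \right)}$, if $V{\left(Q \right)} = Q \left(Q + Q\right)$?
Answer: $9653462$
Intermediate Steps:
$T{\left(h \right)} = h^{3}$ ($T{\left(h \right)} = h^{2} h = h^{3}$)
$z{\left(a \right)} = 2 a$
$V{\left(Q \right)} = 2 Q^{2}$ ($V{\left(Q \right)} = Q 2 Q = 2 Q^{2}$)
$z{\left(-78 \right)} + V{\left(T{\left(13 \right)} \right)} = 2 \left(-78\right) + 2 \left(13^{3}\right)^{2} = -156 + 2 \cdot 2197^{2} = -156 + 2 \cdot 4826809 = -156 + 9653618 = 9653462$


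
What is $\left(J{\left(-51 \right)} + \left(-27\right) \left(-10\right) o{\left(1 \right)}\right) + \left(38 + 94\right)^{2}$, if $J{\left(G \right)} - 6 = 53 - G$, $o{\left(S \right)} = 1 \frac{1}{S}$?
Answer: $17804$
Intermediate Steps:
$o{\left(S \right)} = \frac{1}{S}$
$J{\left(G \right)} = 59 - G$ ($J{\left(G \right)} = 6 - \left(-53 + G\right) = 59 - G$)
$\left(J{\left(-51 \right)} + \left(-27\right) \left(-10\right) o{\left(1 \right)}\right) + \left(38 + 94\right)^{2} = \left(\left(59 - -51\right) + \frac{\left(-27\right) \left(-10\right)}{1}\right) + \left(38 + 94\right)^{2} = \left(\left(59 + 51\right) + 270 \cdot 1\right) + 132^{2} = \left(110 + 270\right) + 17424 = 380 + 17424 = 17804$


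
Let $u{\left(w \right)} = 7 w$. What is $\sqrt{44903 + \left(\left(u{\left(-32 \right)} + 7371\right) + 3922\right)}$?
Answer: $2 \sqrt{13993} \approx 236.58$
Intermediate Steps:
$\sqrt{44903 + \left(\left(u{\left(-32 \right)} + 7371\right) + 3922\right)} = \sqrt{44903 + \left(\left(7 \left(-32\right) + 7371\right) + 3922\right)} = \sqrt{44903 + \left(\left(-224 + 7371\right) + 3922\right)} = \sqrt{44903 + \left(7147 + 3922\right)} = \sqrt{44903 + 11069} = \sqrt{55972} = 2 \sqrt{13993}$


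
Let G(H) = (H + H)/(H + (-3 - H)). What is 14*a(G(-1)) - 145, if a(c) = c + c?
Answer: -379/3 ≈ -126.33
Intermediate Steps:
G(H) = -2*H/3 (G(H) = (2*H)/(-3) = (2*H)*(-1/3) = -2*H/3)
a(c) = 2*c
14*a(G(-1)) - 145 = 14*(2*(-2/3*(-1))) - 145 = 14*(2*(2/3)) - 145 = 14*(4/3) - 145 = 56/3 - 145 = -379/3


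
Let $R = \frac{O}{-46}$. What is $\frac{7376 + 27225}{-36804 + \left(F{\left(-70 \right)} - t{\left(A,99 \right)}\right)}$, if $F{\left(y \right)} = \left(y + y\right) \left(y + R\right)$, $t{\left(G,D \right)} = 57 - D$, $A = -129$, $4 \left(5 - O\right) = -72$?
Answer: $- \frac{34601}{26892} \approx -1.2867$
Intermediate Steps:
$O = 23$ ($O = 5 - -18 = 5 + 18 = 23$)
$R = - \frac{1}{2}$ ($R = \frac{23}{-46} = 23 \left(- \frac{1}{46}\right) = - \frac{1}{2} \approx -0.5$)
$F{\left(y \right)} = 2 y \left(- \frac{1}{2} + y\right)$ ($F{\left(y \right)} = \left(y + y\right) \left(y - \frac{1}{2}\right) = 2 y \left(- \frac{1}{2} + y\right)$)
$\frac{7376 + 27225}{-36804 + \left(F{\left(-70 \right)} - t{\left(A,99 \right)}\right)} = \frac{7376 + 27225}{-36804 - \left(57 - 99 + 70 \left(-1 + 2 \left(-70\right)\right)\right)} = \frac{34601}{-36804 - \left(-42 + 70 \left(-1 - 140\right)\right)} = \frac{34601}{-36804 - -9912} = \frac{34601}{-36804 + \left(9870 + 42\right)} = \frac{34601}{-36804 + 9912} = \frac{34601}{-26892} = 34601 \left(- \frac{1}{26892}\right) = - \frac{34601}{26892}$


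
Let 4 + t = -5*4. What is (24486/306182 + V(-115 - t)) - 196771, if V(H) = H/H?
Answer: -30123703827/153091 ≈ -1.9677e+5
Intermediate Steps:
t = -24 (t = -4 - 5*4 = -4 - 20 = -24)
V(H) = 1
(24486/306182 + V(-115 - t)) - 196771 = (24486/306182 + 1) - 196771 = (24486*(1/306182) + 1) - 196771 = (12243/153091 + 1) - 196771 = 165334/153091 - 196771 = -30123703827/153091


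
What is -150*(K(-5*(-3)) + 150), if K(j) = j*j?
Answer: -56250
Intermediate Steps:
K(j) = j**2
-150*(K(-5*(-3)) + 150) = -150*((-5*(-3))**2 + 150) = -150*(15**2 + 150) = -150*(225 + 150) = -150*375 = -56250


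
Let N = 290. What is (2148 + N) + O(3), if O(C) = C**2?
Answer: 2447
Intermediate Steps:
(2148 + N) + O(3) = (2148 + 290) + 3**2 = 2438 + 9 = 2447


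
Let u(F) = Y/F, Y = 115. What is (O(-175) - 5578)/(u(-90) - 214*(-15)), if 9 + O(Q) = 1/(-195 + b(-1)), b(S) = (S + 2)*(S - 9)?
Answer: -20616048/11840185 ≈ -1.7412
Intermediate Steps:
b(S) = (-9 + S)*(2 + S) (b(S) = (2 + S)*(-9 + S) = (-9 + S)*(2 + S))
O(Q) = -1846/205 (O(Q) = -9 + 1/(-195 + (-18 + (-1)² - 7*(-1))) = -9 + 1/(-195 + (-18 + 1 + 7)) = -9 + 1/(-195 - 10) = -9 + 1/(-205) = -9 - 1/205 = -1846/205)
u(F) = 115/F
(O(-175) - 5578)/(u(-90) - 214*(-15)) = (-1846/205 - 5578)/(115/(-90) - 214*(-15)) = -1145336/(205*(115*(-1/90) + 3210)) = -1145336/(205*(-23/18 + 3210)) = -1145336/(205*57757/18) = -1145336/205*18/57757 = -20616048/11840185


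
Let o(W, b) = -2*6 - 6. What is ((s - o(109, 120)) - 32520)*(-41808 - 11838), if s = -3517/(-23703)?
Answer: 13776138818098/7901 ≈ 1.7436e+9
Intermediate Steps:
o(W, b) = -18 (o(W, b) = -12 - 6 = -18)
s = 3517/23703 (s = -3517*(-1/23703) = 3517/23703 ≈ 0.14838)
((s - o(109, 120)) - 32520)*(-41808 - 11838) = ((3517/23703 - 1*(-18)) - 32520)*(-41808 - 11838) = ((3517/23703 + 18) - 32520)*(-53646) = (430171/23703 - 32520)*(-53646) = -770391389/23703*(-53646) = 13776138818098/7901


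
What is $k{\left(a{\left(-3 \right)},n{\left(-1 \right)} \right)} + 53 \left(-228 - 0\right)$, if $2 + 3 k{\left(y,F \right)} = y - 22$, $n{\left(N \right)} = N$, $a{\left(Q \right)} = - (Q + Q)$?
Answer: $-12090$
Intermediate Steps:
$a{\left(Q \right)} = - 2 Q$
$k{\left(y,F \right)} = -8 + \frac{y}{3}$ ($k{\left(y,F \right)} = - \frac{2}{3} + \frac{y - 22}{3} = - \frac{2}{3} + \frac{-22 + y}{3} = - \frac{2}{3} + \left(- \frac{22}{3} + \frac{y}{3}\right) = -8 + \frac{y}{3}$)
$k{\left(a{\left(-3 \right)},n{\left(-1 \right)} \right)} + 53 \left(-228 - 0\right) = \left(-8 + \frac{\left(-2\right) \left(-3\right)}{3}\right) + 53 \left(-228 - 0\right) = \left(-8 + \frac{1}{3} \cdot 6\right) + 53 \left(-228 + 0\right) = \left(-8 + 2\right) + 53 \left(-228\right) = -6 - 12084 = -12090$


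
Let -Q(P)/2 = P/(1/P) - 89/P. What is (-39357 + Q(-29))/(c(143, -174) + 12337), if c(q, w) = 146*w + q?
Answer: 1190309/374796 ≈ 3.1759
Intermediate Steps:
c(q, w) = q + 146*w
Q(P) = -2*P² + 178/P (Q(P) = -2*(P/(1/P) - 89/P) = -2*(P*P - 89/P) = -2*(P² - 89/P) = -2*P² + 178/P)
(-39357 + Q(-29))/(c(143, -174) + 12337) = (-39357 + 2*(89 - 1*(-29)³)/(-29))/((143 + 146*(-174)) + 12337) = (-39357 + 2*(-1/29)*(89 - 1*(-24389)))/((143 - 25404) + 12337) = (-39357 + 2*(-1/29)*(89 + 24389))/(-25261 + 12337) = (-39357 + 2*(-1/29)*24478)/(-12924) = (-39357 - 48956/29)*(-1/12924) = -1190309/29*(-1/12924) = 1190309/374796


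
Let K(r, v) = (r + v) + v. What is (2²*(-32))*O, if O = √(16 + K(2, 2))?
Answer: -128*√22 ≈ -600.37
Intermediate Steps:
K(r, v) = r + 2*v
O = √22 (O = √(16 + (2 + 2*2)) = √(16 + (2 + 4)) = √(16 + 6) = √22 ≈ 4.6904)
(2²*(-32))*O = (2²*(-32))*√22 = (4*(-32))*√22 = -128*√22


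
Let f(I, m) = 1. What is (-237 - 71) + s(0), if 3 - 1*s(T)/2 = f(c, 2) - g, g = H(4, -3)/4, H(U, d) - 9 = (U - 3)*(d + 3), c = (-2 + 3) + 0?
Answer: -599/2 ≈ -299.50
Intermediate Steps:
c = 1 (c = 1 + 0 = 1)
H(U, d) = 9 + (-3 + U)*(3 + d) (H(U, d) = 9 + (U - 3)*(d + 3) = 9 + (-3 + U)*(3 + d))
g = 9/4 (g = (-3*(-3) + 3*4 + 4*(-3))/4 = (9 + 12 - 12)*(1/4) = 9*(1/4) = 9/4 ≈ 2.2500)
s(T) = 17/2 (s(T) = 6 - 2*(1 - 1*9/4) = 6 - 2*(1 - 9/4) = 6 - 2*(-5/4) = 6 + 5/2 = 17/2)
(-237 - 71) + s(0) = (-237 - 71) + 17/2 = -308 + 17/2 = -599/2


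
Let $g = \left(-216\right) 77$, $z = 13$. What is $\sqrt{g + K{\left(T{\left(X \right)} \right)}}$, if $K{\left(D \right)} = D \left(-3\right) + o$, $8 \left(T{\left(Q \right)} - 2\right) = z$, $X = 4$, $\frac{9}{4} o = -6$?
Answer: $\frac{i \sqrt{2396958}}{12} \approx 129.02 i$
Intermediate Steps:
$o = - \frac{8}{3}$ ($o = \frac{4}{9} \left(-6\right) = - \frac{8}{3} \approx -2.6667$)
$T{\left(Q \right)} = \frac{29}{8}$ ($T{\left(Q \right)} = 2 + \frac{1}{8} \cdot 13 = 2 + \frac{13}{8} = \frac{29}{8}$)
$g = -16632$
$K{\left(D \right)} = - \frac{8}{3} - 3 D$ ($K{\left(D \right)} = D \left(-3\right) - \frac{8}{3} = - 3 D - \frac{8}{3} = - \frac{8}{3} - 3 D$)
$\sqrt{g + K{\left(T{\left(X \right)} \right)}} = \sqrt{-16632 - \frac{325}{24}} = \sqrt{- \frac{399493}{24}} = \frac{i \sqrt{2396958}}{12}$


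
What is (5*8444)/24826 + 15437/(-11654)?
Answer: 54396459/144661102 ≈ 0.37603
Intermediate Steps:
(5*8444)/24826 + 15437/(-11654) = 42220*(1/24826) + 15437*(-1/11654) = 21110/12413 - 15437/11654 = 54396459/144661102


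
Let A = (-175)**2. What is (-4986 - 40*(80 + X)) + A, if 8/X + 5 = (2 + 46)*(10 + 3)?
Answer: 13889421/619 ≈ 22438.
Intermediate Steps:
A = 30625
X = 8/619 (X = 8/(-5 + (2 + 46)*(10 + 3)) = 8/(-5 + 48*13) = 8/(-5 + 624) = 8/619 ≈ 0.012924)
(-4986 - 40*(80 + X)) + A = (-4986 - 40*(80 + 8/619)) + 30625 = (-4986 - 40*49528/619) + 30625 = (-4986 - 1981120/619) + 30625 = -5067454/619 + 30625 = 13889421/619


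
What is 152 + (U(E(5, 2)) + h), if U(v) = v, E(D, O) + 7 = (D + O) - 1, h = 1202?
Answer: 1353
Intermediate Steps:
E(D, O) = -8 + D + O (E(D, O) = -7 + ((D + O) - 1) = -7 + (-1 + D + O) = -8 + D + O)
152 + (U(E(5, 2)) + h) = 152 + ((-8 + 5 + 2) + 1202) = 152 + (-1 + 1202) = 152 + 1201 = 1353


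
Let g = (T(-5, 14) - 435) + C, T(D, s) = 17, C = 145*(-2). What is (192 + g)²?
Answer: 266256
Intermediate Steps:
C = -290
g = -708 (g = (17 - 435) - 290 = -418 - 290 = -708)
(192 + g)² = (192 - 708)² = (-516)² = 266256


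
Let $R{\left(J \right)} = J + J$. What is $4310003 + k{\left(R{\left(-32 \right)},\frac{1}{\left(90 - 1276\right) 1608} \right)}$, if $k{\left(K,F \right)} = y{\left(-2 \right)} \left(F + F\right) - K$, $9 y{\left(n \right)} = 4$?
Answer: $\frac{9247136686757}{2145474} \approx 4.3101 \cdot 10^{6}$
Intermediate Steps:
$y{\left(n \right)} = \frac{4}{9}$ ($y{\left(n \right)} = \frac{1}{9} \cdot 4 = \frac{4}{9}$)
$R{\left(J \right)} = 2 J$
$k{\left(K,F \right)} = - K + \frac{8 F}{9}$ ($k{\left(K,F \right)} = \frac{4 \left(F + F\right)}{9} - K = \frac{4 \cdot 2 F}{9} - K = \frac{8 F}{9} - K = - K + \frac{8 F}{9}$)
$4310003 + k{\left(R{\left(-32 \right)},\frac{1}{\left(90 - 1276\right) 1608} \right)} = 4310003 + \left(- 2 \left(-32\right) + \frac{8 \frac{1}{\left(90 - 1276\right) 1608}}{9}\right) = 4310003 + \left(\left(-1\right) \left(-64\right) + \frac{8 \frac{1}{-1186} \cdot \frac{1}{1608}}{9}\right) = 4310003 + \left(64 + \frac{8 \left(\left(- \frac{1}{1186}\right) \frac{1}{1608}\right)}{9}\right) = 4310003 + \left(64 + \frac{8}{9} \left(- \frac{1}{1907088}\right)\right) = 4310003 + \left(64 - \frac{1}{2145474}\right) = 4310003 + \frac{137310335}{2145474} = \frac{9247136686757}{2145474}$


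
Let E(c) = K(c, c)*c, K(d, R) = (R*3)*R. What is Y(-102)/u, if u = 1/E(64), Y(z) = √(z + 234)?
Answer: 1572864*√33 ≈ 9.0354e+6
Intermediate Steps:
K(d, R) = 3*R² (K(d, R) = (3*R)*R = 3*R²)
E(c) = 3*c³ (E(c) = (3*c²)*c = 3*c³)
Y(z) = √(234 + z)
u = 1/786432 (u = 1/(3*64³) = 1/(3*262144) = 1/786432 ≈ 1.2716e-6)
Y(-102)/u = √(234 - 102)/(1/786432) = √132*786432 = (2*√33)*786432 = 1572864*√33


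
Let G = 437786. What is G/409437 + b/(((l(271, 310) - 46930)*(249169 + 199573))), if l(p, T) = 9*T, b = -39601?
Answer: 1238778585510331/1158558837733080 ≈ 1.0692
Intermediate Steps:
G/409437 + b/(((l(271, 310) - 46930)*(249169 + 199573))) = 437786/409437 - 39601*1/((249169 + 199573)*(9*310 - 46930)) = 437786*(1/409437) - 39601*1/(448742*(2790 - 46930)) = 437786/409437 - 39601/((-44140*448742)) = 437786/409437 - 39601/(-19807471880) = 437786/409437 - 39601*(-1/19807471880) = 437786/409437 + 39601/19807471880 = 1238778585510331/1158558837733080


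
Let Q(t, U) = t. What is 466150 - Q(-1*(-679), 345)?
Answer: 465471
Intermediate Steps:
466150 - Q(-1*(-679), 345) = 466150 - (-1)*(-679) = 466150 - 1*679 = 466150 - 679 = 465471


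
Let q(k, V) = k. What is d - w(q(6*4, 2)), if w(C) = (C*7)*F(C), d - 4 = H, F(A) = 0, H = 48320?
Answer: 48324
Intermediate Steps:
d = 48324 (d = 4 + 48320 = 48324)
w(C) = 0 (w(C) = (C*7)*0 = (7*C)*0 = 0)
d - w(q(6*4, 2)) = 48324 - 1*0 = 48324 + 0 = 48324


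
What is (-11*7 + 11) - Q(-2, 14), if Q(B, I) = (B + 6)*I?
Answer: -122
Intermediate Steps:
Q(B, I) = I*(6 + B) (Q(B, I) = (6 + B)*I = I*(6 + B))
(-11*7 + 11) - Q(-2, 14) = (-11*7 + 11) - 14*(6 - 2) = (-77 + 11) - 14*4 = -66 - 1*56 = -66 - 56 = -122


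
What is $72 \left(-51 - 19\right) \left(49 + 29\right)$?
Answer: $-393120$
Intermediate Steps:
$72 \left(-51 - 19\right) \left(49 + 29\right) = 72 \left(\left(-70\right) 78\right) = 72 \left(-5460\right) = -393120$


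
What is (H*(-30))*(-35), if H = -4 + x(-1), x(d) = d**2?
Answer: -3150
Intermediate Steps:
H = -3 (H = -4 + (-1)**2 = -4 + 1 = -3)
(H*(-30))*(-35) = -3*(-30)*(-35) = 90*(-35) = -3150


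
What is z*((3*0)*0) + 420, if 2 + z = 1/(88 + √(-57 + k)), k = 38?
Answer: 420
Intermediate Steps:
z = -2 + 1/(88 + I*√19) (z = -2 + 1/(88 + √(-57 + 38)) = -2 + 1/(88 + √(-19)) = -2 + 1/(88 + I*√19) ≈ -1.9887 - 0.0005615*I)
z*((3*0)*0) + 420 = ((-2*√19 + 175*I)/(√19 - 88*I))*((3*0)*0) + 420 = ((-2*√19 + 175*I)/(√19 - 88*I))*(0*0) + 420 = ((-2*√19 + 175*I)/(√19 - 88*I))*0 + 420 = 0 + 420 = 420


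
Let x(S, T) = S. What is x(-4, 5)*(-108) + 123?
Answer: 555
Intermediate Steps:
x(-4, 5)*(-108) + 123 = -4*(-108) + 123 = 432 + 123 = 555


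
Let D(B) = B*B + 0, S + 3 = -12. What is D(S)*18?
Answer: 4050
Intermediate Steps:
S = -15 (S = -3 - 12 = -15)
D(B) = B² (D(B) = B² + 0 = B²)
D(S)*18 = (-15)²*18 = 225*18 = 4050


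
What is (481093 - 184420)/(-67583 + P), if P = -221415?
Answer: -296673/288998 ≈ -1.0266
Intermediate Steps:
(481093 - 184420)/(-67583 + P) = (481093 - 184420)/(-67583 - 221415) = 296673/(-288998) = 296673*(-1/288998) = -296673/288998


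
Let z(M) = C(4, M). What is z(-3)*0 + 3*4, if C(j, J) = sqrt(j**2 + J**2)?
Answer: 12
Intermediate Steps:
C(j, J) = sqrt(J**2 + j**2)
z(M) = sqrt(16 + M**2) (z(M) = sqrt(M**2 + 4**2) = sqrt(M**2 + 16) = sqrt(16 + M**2))
z(-3)*0 + 3*4 = sqrt(16 + (-3)**2)*0 + 3*4 = sqrt(16 + 9)*0 + 12 = sqrt(25)*0 + 12 = 5*0 + 12 = 0 + 12 = 12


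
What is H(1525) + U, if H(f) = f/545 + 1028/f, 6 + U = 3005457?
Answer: 499581669652/166225 ≈ 3.0055e+6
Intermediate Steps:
U = 3005451 (U = -6 + 3005457 = 3005451)
H(f) = 1028/f + f/545 (H(f) = f*(1/545) + 1028/f = f/545 + 1028/f = 1028/f + f/545)
H(1525) + U = (1028/1525 + (1/545)*1525) + 3005451 = (1028*(1/1525) + 305/109) + 3005451 = (1028/1525 + 305/109) + 3005451 = 577177/166225 + 3005451 = 499581669652/166225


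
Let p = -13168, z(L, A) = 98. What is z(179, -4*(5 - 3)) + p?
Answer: -13070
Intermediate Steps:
z(179, -4*(5 - 3)) + p = 98 - 13168 = -13070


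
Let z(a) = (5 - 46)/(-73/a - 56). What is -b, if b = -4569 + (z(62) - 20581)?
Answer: 89154208/3545 ≈ 25149.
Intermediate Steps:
z(a) = -41/(-56 - 73/a)
b = -89154208/3545 (b = -4569 + (41*62/(73 + 56*62) - 20581) = -4569 + (41*62/(73 + 3472) - 20581) = -4569 + (41*62/3545 - 20581) = -4569 + (41*62*(1/3545) - 20581) = -4569 + (2542/3545 - 20581) = -4569 - 72957103/3545 = -89154208/3545 ≈ -25149.)
-b = -1*(-89154208/3545) = 89154208/3545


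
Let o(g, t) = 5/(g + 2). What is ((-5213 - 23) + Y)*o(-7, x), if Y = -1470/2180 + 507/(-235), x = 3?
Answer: 268385351/51230 ≈ 5238.8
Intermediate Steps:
Y = -145071/51230 (Y = -1470*1/2180 + 507*(-1/235) = -147/218 - 507/235 = -145071/51230 ≈ -2.8318)
o(g, t) = 5/(2 + g)
((-5213 - 23) + Y)*o(-7, x) = ((-5213 - 23) - 145071/51230)*(5/(2 - 7)) = (-5236 - 145071/51230)*(5/(-5)) = -268385351*(-1)/(10246*5) = -268385351/51230*(-1) = 268385351/51230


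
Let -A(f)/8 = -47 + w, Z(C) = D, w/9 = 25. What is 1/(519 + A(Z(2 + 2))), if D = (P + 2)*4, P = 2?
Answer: -1/905 ≈ -0.0011050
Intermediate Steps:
w = 225 (w = 9*25 = 225)
D = 16 (D = (2 + 2)*4 = 4*4 = 16)
Z(C) = 16
A(f) = -1424 (A(f) = -8*(-47 + 225) = -8*178 = -1424)
1/(519 + A(Z(2 + 2))) = 1/(519 - 1424) = 1/(-905) = -1/905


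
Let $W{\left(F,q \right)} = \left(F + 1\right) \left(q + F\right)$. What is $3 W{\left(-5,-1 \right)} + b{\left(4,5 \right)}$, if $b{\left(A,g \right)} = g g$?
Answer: $97$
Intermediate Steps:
$b{\left(A,g \right)} = g^{2}$
$W{\left(F,q \right)} = \left(1 + F\right) \left(F + q\right)$
$3 W{\left(-5,-1 \right)} + b{\left(4,5 \right)} = 3 \left(-5 - 1 + \left(-5\right)^{2} - -5\right) + 5^{2} = 3 \left(-5 - 1 + 25 + 5\right) + 25 = 3 \cdot 24 + 25 = 72 + 25 = 97$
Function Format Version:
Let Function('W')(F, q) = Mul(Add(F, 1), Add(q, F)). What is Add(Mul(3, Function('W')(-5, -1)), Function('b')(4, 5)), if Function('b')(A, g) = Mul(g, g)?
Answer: 97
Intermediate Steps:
Function('b')(A, g) = Pow(g, 2)
Function('W')(F, q) = Mul(Add(1, F), Add(F, q))
Add(Mul(3, Function('W')(-5, -1)), Function('b')(4, 5)) = Add(Mul(3, Add(-5, -1, Pow(-5, 2), Mul(-5, -1))), Pow(5, 2)) = Add(Mul(3, Add(-5, -1, 25, 5)), 25) = Add(Mul(3, 24), 25) = Add(72, 25) = 97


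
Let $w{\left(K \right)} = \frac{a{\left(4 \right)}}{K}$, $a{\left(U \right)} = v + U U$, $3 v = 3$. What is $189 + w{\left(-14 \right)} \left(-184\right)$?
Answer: $\frac{2887}{7} \approx 412.43$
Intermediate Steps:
$v = 1$ ($v = \frac{1}{3} \cdot 3 = 1$)
$a{\left(U \right)} = 1 + U^{2}$ ($a{\left(U \right)} = 1 + U U = 1 + U^{2}$)
$w{\left(K \right)} = \frac{17}{K}$ ($w{\left(K \right)} = \frac{1 + 4^{2}}{K} = \frac{1 + 16}{K} = \frac{17}{K}$)
$189 + w{\left(-14 \right)} \left(-184\right) = 189 + \frac{17}{-14} \left(-184\right) = 189 + 17 \left(- \frac{1}{14}\right) \left(-184\right) = 189 - - \frac{1564}{7} = 189 + \frac{1564}{7} = \frac{2887}{7}$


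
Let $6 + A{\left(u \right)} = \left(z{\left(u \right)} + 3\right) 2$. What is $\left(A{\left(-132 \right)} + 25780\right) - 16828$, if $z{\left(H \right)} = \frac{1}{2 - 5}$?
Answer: $\frac{26854}{3} \approx 8951.3$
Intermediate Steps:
$z{\left(H \right)} = - \frac{1}{3}$ ($z{\left(H \right)} = \frac{1}{-3} = - \frac{1}{3}$)
$A{\left(u \right)} = - \frac{2}{3}$ ($A{\left(u \right)} = -6 + \left(- \frac{1}{3} + 3\right) 2 = -6 + \frac{8}{3} \cdot 2 = -6 + \frac{16}{3} = - \frac{2}{3}$)
$\left(A{\left(-132 \right)} + 25780\right) - 16828 = \left(- \frac{2}{3} + 25780\right) - 16828 = \frac{77338}{3} - 16828 = \frac{26854}{3}$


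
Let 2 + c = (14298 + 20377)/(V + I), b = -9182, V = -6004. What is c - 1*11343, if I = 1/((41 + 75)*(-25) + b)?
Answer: -823388975855/72540329 ≈ -11351.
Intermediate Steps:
I = -1/12082 (I = 1/((41 + 75)*(-25) - 9182) = 1/(116*(-25) - 9182) = 1/(-2900 - 9182) = 1/(-12082) = -1/12082 ≈ -8.2768e-5)
c = -564024008/72540329 (c = -2 + (14298 + 20377)/(-6004 - 1/12082) = -2 + 34675/(-72540329/12082) = -2 + 34675*(-12082/72540329) = -2 - 418943350/72540329 = -564024008/72540329 ≈ -7.7753)
c - 1*11343 = -564024008/72540329 - 1*11343 = -564024008/72540329 - 11343 = -823388975855/72540329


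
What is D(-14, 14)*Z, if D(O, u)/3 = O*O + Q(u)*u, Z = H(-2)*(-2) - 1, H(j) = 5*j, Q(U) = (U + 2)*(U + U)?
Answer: 368676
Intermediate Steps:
Q(U) = 2*U*(2 + U) (Q(U) = (2 + U)*(2*U) = 2*U*(2 + U))
Z = 19 (Z = (5*(-2))*(-2) - 1 = -10*(-2) - 1 = 20 - 1 = 19)
D(O, u) = 3*O² + 6*u²*(2 + u) (D(O, u) = 3*(O*O + (2*u*(2 + u))*u) = 3*(O² + 2*u²*(2 + u)) = 3*O² + 6*u²*(2 + u))
D(-14, 14)*Z = (3*(-14)² + 6*14²*(2 + 14))*19 = (3*196 + 6*196*16)*19 = (588 + 18816)*19 = 19404*19 = 368676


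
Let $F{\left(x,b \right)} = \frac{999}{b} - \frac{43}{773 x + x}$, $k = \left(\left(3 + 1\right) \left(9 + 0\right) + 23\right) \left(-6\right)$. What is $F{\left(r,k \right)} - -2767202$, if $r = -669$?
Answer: $\frac{983017068811}{355239} \approx 2.7672 \cdot 10^{6}$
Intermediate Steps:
$k = -354$ ($k = \left(4 \cdot 9 + 23\right) \left(-6\right) = \left(36 + 23\right) \left(-6\right) = 59 \left(-6\right) = -354$)
$F{\left(x,b \right)} = \frac{999}{b} - \frac{1}{18 x}$ ($F{\left(x,b \right)} = \frac{999}{b} - \frac{43}{774 x} = \frac{999}{b} - 43 \frac{1}{774 x} = \frac{999}{b} - \frac{1}{18 x}$)
$F{\left(r,k \right)} - -2767202 = \left(\frac{999}{-354} - \frac{1}{18 \left(-669\right)}\right) - -2767202 = \left(999 \left(- \frac{1}{354}\right) - - \frac{1}{12042}\right) + 2767202 = \left(- \frac{333}{118} + \frac{1}{12042}\right) + 2767202 = - \frac{1002467}{355239} + 2767202 = \frac{983017068811}{355239}$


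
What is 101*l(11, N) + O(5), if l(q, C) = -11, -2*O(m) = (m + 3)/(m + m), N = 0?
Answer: -5557/5 ≈ -1111.4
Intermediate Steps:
O(m) = -(3 + m)/(4*m) (O(m) = -(m + 3)/(2*(m + m)) = -(3 + m)/(2*(2*m)) = -(3 + m)*1/(2*m)/2 = -(3 + m)/(4*m))
101*l(11, N) + O(5) = 101*(-11) + (1/4)*(-3 - 1*5)/5 = -1111 + (1/4)*(1/5)*(-3 - 5) = -1111 + (1/4)*(1/5)*(-8) = -1111 - 2/5 = -5557/5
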